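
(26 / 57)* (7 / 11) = 182 / 627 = 0.29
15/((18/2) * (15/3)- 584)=-15/539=-0.03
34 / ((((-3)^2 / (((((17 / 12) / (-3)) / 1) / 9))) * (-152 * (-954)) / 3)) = -289 / 70473888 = -0.00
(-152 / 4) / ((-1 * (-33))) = -38 / 33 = -1.15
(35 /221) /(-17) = -35 /3757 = -0.01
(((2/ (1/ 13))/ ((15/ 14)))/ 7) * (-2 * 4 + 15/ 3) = -52/ 5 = -10.40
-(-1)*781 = 781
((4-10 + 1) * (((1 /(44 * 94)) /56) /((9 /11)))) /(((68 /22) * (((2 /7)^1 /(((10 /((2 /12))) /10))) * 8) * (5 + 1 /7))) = -385 /88363008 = -0.00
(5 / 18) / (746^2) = 5 / 10017288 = 0.00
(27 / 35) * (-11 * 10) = -594 / 7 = -84.86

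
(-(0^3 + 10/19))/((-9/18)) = 20/19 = 1.05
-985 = -985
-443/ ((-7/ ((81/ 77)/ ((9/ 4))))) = 15948/ 539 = 29.59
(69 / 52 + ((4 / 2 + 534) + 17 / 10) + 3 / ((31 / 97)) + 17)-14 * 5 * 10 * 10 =-51862763 / 8060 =-6434.59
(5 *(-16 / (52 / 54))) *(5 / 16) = -675 / 26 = -25.96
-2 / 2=-1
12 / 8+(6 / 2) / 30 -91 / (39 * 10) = 41 / 30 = 1.37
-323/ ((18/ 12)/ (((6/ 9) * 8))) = -10336/ 9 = -1148.44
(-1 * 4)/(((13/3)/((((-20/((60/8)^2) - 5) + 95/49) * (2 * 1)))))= 6.31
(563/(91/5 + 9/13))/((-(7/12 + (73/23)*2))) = -2525055/587291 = -4.30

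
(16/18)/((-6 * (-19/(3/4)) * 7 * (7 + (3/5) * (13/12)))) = 20/183141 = 0.00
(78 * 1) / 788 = 39 / 394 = 0.10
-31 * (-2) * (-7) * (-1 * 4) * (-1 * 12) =-20832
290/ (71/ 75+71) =10875/ 2698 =4.03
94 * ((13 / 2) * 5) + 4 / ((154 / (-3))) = 235229 / 77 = 3054.92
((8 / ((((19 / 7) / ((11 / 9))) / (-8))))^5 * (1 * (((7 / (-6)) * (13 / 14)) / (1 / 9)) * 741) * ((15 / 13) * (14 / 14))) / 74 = 23614397283030794240 / 10545444999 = 2239298321.24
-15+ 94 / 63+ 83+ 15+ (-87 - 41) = -2741 / 63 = -43.51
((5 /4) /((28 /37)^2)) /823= 6845 /2580928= 0.00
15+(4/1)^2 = 31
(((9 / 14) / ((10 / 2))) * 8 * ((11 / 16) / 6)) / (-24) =-11 / 2240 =-0.00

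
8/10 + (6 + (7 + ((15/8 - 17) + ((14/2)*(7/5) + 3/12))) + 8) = 669/40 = 16.72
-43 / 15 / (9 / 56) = -2408 / 135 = -17.84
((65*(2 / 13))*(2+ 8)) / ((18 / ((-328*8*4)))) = -524800 / 9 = -58311.11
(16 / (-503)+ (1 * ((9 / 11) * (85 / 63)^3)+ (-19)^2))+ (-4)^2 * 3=63176860718 / 153723339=410.98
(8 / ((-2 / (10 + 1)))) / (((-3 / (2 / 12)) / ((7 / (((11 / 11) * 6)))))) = 77 / 27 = 2.85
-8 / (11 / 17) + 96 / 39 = -1416 / 143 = -9.90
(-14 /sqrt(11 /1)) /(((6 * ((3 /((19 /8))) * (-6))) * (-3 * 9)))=-0.00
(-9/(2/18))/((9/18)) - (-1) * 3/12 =-647/4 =-161.75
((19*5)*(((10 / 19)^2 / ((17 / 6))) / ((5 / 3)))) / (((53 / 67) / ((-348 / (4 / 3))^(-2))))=13400 / 129573711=0.00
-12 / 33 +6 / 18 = -1 / 33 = -0.03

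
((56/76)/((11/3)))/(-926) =-21/96767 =-0.00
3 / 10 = 0.30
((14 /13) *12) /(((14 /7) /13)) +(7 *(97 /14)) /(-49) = 8135 /98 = 83.01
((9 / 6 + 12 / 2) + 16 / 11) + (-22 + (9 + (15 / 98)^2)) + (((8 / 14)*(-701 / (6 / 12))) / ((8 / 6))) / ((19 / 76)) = -254332711 / 105644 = -2407.45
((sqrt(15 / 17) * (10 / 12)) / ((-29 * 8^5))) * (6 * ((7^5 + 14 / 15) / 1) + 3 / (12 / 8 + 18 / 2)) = -51907 * sqrt(255) / 9977856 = -0.08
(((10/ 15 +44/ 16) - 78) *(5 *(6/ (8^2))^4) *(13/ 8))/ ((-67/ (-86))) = -67541175/ 1124073472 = -0.06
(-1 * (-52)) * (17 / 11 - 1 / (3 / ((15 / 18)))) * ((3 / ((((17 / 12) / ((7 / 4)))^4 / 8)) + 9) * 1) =3929546062 / 918731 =4277.15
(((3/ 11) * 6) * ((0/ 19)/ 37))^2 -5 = -5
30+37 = 67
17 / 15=1.13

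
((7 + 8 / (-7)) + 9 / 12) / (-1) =-185 / 28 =-6.61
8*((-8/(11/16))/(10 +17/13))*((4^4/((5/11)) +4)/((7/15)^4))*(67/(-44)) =2134214784000/14235529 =149921.71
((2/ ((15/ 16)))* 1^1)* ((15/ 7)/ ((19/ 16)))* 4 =2048/ 133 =15.40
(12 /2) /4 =1.50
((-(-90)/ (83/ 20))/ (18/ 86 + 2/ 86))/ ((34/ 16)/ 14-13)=-866880/ 119437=-7.26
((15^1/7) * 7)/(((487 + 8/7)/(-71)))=-2485/1139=-2.18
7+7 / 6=49 / 6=8.17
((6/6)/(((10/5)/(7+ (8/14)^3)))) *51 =125715/686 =183.26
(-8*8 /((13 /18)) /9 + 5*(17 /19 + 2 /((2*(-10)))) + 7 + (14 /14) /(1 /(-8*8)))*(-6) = 93177 /247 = 377.23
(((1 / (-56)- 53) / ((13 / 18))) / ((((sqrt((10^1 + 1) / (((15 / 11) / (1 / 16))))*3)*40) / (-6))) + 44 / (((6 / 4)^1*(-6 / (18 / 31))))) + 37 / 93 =2.73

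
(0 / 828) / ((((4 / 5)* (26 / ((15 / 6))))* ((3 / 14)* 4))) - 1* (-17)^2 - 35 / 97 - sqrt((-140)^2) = -41648 / 97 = -429.36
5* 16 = 80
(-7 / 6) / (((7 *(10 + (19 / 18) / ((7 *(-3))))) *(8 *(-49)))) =9 / 210616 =0.00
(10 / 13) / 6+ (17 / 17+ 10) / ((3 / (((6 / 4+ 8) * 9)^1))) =24463 / 78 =313.63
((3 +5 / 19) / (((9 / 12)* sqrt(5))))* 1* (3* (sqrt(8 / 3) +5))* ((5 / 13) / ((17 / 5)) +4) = 150288* sqrt(30) / 20995 +225432* sqrt(5) / 4199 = 159.26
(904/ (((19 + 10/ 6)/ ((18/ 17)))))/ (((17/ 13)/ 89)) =28240056/ 8959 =3152.14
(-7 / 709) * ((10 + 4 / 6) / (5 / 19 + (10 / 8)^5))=-4358144 / 137180865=-0.03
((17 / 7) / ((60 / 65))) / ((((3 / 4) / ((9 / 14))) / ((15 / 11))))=3315 / 1078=3.08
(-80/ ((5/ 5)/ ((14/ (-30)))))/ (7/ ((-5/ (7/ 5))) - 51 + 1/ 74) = -29600/ 41979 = -0.71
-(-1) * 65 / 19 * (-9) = -585 / 19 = -30.79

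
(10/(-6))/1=-5/3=-1.67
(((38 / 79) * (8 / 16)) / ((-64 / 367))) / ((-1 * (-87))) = -6973 / 439872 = -0.02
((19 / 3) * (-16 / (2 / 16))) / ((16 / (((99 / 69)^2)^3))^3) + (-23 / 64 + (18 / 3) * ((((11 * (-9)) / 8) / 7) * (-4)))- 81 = -247571531102304785479482728927 / 1453379607633071231814565312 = -170.34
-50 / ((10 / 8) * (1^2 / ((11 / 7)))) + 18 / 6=-419 / 7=-59.86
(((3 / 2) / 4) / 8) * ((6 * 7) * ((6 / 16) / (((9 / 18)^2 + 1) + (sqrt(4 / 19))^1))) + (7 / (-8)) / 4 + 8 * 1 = 74211 / 8768 - 63 * sqrt(19) / 1096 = 8.21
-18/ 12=-3/ 2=-1.50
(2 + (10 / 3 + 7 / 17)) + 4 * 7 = 1721 / 51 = 33.75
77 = 77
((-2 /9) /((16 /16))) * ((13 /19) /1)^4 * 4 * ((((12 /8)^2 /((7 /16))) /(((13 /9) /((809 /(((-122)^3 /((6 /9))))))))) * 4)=170627808 /207062736307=0.00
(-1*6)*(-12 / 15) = 24 / 5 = 4.80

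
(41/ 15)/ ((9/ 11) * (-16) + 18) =451/ 810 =0.56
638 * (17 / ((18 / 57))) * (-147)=-5048813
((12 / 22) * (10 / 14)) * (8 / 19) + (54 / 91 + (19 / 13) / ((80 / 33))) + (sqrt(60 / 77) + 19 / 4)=2 * sqrt(1155) / 77 + 1328143 / 217360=6.99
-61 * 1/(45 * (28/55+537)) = -671/266067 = -0.00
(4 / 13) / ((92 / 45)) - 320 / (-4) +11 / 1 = 91.15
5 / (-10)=-1 / 2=-0.50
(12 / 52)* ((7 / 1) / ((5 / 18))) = 378 / 65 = 5.82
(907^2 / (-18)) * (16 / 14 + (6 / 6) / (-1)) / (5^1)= -822649 / 630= -1305.79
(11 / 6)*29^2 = 9251 / 6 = 1541.83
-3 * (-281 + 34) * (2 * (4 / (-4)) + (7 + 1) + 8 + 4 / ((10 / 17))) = 77064 / 5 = 15412.80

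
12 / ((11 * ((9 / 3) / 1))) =4 / 11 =0.36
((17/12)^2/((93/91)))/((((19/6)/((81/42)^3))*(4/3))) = 24649677/7388416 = 3.34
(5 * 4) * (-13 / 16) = -65 / 4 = -16.25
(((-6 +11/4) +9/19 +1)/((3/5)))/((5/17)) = -765/76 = -10.07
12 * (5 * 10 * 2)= 1200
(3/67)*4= 12/67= 0.18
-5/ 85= -0.06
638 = 638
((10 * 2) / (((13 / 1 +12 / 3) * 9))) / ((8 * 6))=5 / 1836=0.00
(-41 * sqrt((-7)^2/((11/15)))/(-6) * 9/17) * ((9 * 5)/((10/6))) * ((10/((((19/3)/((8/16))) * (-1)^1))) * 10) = -1743525 * sqrt(165)/3553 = -6303.40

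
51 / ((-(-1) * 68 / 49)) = 147 / 4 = 36.75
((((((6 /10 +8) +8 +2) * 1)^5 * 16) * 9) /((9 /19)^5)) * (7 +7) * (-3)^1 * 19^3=-108914397943413034784 /28125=-3872511926876907.90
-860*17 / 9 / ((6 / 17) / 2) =-248540 / 27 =-9205.19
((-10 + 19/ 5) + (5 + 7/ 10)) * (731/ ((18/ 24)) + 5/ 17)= -49723/ 102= -487.48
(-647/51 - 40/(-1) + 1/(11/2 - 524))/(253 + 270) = 84967/1627053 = 0.05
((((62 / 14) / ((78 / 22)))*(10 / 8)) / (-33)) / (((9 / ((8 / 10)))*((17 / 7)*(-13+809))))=-31 / 14249196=-0.00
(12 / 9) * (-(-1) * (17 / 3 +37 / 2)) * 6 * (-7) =-4060 / 3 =-1353.33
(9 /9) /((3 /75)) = 25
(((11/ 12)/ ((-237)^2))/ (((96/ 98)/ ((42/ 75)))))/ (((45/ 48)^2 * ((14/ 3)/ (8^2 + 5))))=49588/ 315950625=0.00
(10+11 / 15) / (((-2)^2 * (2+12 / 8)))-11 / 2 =-71 / 15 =-4.73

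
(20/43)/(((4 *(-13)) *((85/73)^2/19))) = -101251/807755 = -0.13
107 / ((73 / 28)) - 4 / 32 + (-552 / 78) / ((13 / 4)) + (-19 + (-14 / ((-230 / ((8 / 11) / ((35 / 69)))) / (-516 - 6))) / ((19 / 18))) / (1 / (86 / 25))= -2257253204449 / 12892165000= -175.09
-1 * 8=-8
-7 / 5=-1.40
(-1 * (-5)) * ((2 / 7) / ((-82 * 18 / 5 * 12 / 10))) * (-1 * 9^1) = 125 / 3444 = 0.04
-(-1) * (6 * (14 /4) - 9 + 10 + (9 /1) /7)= 163 /7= 23.29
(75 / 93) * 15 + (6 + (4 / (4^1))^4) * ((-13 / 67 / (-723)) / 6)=108995071 / 9010026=12.10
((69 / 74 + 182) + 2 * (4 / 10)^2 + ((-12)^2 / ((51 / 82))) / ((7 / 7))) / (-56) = -13044889 / 1761200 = -7.41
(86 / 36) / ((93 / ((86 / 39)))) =1849 / 32643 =0.06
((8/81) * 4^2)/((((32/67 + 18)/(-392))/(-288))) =53788672/5571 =9655.12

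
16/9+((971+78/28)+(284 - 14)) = 156941/126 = 1245.56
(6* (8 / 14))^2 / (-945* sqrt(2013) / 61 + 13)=-19440* sqrt(2013) / 51554153 -114192 / 360879071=-0.02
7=7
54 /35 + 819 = 28719 /35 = 820.54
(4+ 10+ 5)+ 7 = 26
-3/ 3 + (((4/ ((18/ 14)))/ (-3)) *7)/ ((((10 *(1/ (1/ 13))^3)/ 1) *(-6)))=-1.00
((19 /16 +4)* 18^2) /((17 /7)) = 47061 /68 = 692.07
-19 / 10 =-1.90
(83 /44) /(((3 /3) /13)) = 1079 /44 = 24.52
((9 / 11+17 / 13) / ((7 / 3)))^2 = 831744 / 1002001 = 0.83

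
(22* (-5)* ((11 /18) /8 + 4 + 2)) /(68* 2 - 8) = -5.22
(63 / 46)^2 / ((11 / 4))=3969 / 5819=0.68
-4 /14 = -2 /7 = -0.29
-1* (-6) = 6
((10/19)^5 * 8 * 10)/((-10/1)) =-800000/2476099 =-0.32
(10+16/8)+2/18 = 12.11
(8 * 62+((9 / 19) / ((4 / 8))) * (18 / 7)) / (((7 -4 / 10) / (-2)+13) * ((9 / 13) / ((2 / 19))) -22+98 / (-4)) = 17235920 / 598101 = 28.82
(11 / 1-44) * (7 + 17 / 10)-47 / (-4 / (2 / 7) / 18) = -15867 / 70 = -226.67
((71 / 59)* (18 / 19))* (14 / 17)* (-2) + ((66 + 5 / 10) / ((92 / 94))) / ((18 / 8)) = 111718019 / 3944799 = 28.32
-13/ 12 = -1.08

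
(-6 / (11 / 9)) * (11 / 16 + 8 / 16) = -513 / 88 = -5.83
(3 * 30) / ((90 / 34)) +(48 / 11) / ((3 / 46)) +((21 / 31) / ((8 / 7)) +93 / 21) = 2022847 / 19096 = 105.93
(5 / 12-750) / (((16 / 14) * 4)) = -62965 / 384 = -163.97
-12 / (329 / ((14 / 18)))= -4 / 141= -0.03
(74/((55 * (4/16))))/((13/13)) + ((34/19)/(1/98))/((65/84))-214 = 48938/2717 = 18.01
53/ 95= 0.56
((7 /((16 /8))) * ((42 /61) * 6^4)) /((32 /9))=107163 /122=878.39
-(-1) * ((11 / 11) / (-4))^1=-0.25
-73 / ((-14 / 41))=2993 / 14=213.79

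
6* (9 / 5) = 54 / 5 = 10.80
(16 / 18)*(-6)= -16 / 3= -5.33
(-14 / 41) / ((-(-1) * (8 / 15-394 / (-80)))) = -336 / 5371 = -0.06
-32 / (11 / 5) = -160 / 11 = -14.55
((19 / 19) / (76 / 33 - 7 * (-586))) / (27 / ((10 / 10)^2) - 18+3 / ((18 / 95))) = 99 / 10090429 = 0.00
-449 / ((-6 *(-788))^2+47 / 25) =-11225 / 558849647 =-0.00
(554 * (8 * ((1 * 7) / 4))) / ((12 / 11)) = 21329 / 3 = 7109.67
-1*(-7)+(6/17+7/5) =744/85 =8.75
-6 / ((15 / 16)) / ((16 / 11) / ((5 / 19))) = -22 / 19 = -1.16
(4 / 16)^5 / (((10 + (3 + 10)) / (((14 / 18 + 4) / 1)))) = 43 / 211968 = 0.00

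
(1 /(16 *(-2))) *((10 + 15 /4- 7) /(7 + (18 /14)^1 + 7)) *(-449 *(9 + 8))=105.33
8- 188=-180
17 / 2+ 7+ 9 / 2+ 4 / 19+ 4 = 460 / 19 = 24.21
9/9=1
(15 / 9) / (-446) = -5 / 1338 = -0.00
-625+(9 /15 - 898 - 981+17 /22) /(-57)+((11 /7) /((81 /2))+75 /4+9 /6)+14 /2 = -1338539663 /2370060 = -564.77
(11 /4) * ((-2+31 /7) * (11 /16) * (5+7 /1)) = 55.10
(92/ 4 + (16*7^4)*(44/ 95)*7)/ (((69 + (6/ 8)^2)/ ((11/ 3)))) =694279696/ 105735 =6566.22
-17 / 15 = -1.13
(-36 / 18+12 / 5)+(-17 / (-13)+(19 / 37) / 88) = 362651 / 211640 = 1.71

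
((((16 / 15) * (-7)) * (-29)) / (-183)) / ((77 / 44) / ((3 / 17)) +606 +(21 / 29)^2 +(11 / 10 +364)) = -10926272 / 9063726663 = -0.00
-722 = -722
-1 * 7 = -7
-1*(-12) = 12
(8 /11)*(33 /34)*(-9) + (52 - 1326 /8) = -8167 /68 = -120.10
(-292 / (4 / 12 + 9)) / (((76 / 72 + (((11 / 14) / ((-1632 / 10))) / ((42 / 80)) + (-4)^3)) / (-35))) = -449820 / 25861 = -17.39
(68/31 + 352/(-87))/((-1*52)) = 1249/35061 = 0.04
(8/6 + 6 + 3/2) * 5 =265/6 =44.17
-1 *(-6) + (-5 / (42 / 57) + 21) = 283 / 14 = 20.21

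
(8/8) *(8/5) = 8/5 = 1.60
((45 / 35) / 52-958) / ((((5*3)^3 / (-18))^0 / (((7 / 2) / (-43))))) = 348703 / 4472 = 77.97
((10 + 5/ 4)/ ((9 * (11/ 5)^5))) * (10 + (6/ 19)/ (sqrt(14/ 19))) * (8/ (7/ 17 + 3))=796875 * sqrt(266)/ 621173707 + 2656250/ 4670479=0.59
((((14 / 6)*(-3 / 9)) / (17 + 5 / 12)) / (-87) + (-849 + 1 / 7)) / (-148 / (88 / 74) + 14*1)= 324129962 / 42176295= 7.69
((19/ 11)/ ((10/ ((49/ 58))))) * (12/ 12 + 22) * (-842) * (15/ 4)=-27044619/ 2552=-10597.42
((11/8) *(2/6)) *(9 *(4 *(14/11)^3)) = 4116/121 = 34.02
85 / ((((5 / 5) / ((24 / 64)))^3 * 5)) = 459 / 512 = 0.90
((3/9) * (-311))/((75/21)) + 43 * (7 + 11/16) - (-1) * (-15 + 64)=420643/1200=350.54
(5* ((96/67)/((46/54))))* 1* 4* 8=414720/1541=269.12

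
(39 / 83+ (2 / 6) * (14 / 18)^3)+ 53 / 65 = 17015143 / 11798865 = 1.44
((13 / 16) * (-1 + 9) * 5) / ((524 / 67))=4355 / 1048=4.16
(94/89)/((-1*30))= -47/1335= -0.04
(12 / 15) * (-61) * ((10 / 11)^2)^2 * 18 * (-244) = 2143296000 / 14641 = 146390.00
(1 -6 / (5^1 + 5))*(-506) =-1012 / 5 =-202.40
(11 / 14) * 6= 33 / 7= 4.71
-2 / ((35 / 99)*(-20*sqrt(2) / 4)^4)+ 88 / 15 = 769703 / 131250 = 5.86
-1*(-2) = 2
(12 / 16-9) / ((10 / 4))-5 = -83 / 10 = -8.30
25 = 25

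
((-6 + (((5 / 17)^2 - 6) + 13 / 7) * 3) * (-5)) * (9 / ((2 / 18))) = 14886180 / 2023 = 7358.47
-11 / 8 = -1.38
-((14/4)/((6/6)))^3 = -42.88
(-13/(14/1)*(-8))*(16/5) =832/35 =23.77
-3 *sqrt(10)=-9.49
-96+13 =-83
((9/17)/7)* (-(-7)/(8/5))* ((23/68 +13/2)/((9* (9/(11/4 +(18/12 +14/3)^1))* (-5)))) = -16585/332928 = -0.05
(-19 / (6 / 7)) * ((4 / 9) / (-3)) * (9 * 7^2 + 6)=39634 / 27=1467.93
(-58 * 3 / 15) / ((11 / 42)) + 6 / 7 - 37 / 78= -1318561 / 30030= -43.91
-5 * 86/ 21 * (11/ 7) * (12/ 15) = -3784/ 147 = -25.74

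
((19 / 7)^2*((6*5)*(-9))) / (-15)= 6498 / 49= 132.61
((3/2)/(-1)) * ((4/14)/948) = -1/2212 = -0.00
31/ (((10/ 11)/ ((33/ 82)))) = 11253/ 820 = 13.72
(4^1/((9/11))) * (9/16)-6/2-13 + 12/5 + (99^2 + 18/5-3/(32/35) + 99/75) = 9791.79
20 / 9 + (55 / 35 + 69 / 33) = 4078 / 693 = 5.88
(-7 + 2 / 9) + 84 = 695 / 9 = 77.22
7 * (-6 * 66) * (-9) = 24948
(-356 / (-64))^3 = 704969 / 4096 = 172.11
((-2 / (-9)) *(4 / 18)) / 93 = 4 / 7533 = 0.00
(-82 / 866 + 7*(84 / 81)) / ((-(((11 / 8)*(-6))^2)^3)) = -343085056 / 15098552025579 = -0.00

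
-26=-26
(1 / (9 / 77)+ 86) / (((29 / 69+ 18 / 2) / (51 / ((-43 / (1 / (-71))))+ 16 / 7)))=14816761 / 641130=23.11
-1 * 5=-5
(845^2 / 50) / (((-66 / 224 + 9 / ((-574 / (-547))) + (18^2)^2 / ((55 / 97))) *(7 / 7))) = 515240440 / 6680131647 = 0.08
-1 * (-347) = 347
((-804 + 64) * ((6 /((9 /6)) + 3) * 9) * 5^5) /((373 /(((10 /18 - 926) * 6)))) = 808954125000 /373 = 2168777815.01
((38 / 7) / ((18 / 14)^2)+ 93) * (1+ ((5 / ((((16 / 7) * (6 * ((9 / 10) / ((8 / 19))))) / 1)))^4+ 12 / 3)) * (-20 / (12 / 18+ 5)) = -216093588266217475 / 127157545821996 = -1699.42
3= 3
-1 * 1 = -1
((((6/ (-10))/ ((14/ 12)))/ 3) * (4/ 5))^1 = -24/ 175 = -0.14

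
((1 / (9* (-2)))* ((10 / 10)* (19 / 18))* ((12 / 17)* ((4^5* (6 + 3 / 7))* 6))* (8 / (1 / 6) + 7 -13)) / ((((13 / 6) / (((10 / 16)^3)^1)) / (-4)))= 6840000 / 221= 30950.23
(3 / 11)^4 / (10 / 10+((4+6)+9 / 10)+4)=270 / 775973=0.00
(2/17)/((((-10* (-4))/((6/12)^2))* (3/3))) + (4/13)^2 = 21929/229840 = 0.10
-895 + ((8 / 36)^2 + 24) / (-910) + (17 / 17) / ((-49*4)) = -895.03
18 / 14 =9 / 7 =1.29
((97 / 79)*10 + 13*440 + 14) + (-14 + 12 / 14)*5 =3141352 / 553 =5680.56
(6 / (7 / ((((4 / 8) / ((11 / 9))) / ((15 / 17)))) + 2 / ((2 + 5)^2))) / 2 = 7497 / 37832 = 0.20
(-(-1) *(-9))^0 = 1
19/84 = 0.23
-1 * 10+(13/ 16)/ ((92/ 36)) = -3563/ 368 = -9.68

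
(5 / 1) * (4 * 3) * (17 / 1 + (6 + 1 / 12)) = 1385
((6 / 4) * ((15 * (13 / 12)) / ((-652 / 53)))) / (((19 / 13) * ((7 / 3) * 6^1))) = -134355 / 1387456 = -0.10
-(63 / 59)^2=-3969 / 3481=-1.14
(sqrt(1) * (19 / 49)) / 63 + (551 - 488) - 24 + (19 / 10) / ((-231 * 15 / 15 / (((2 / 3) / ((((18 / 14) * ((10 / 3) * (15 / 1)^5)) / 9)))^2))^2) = 30280311512040288448333740234694333 / 776295731635288596153259277343750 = 39.01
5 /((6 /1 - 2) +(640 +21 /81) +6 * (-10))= 27 /3155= 0.01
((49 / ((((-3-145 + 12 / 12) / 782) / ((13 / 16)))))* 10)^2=645922225 / 144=4485571.01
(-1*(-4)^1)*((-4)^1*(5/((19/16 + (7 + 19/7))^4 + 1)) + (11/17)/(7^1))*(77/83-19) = -6.58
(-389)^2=151321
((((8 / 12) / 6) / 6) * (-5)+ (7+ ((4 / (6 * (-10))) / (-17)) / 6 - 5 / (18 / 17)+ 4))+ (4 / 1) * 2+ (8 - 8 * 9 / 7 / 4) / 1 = 630211 / 32130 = 19.61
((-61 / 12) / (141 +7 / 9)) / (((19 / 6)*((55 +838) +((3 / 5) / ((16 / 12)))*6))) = -2745 / 217153508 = -0.00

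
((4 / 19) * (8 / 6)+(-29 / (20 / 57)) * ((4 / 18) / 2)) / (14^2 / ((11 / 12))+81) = -37213 / 1232340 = -0.03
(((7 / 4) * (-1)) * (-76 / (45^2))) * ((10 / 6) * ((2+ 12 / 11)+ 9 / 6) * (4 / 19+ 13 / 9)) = 200081 / 240570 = 0.83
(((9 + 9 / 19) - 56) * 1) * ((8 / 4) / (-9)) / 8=1.29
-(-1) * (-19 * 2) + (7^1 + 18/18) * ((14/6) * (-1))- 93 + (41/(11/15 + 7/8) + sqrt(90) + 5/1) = -69002/579 + 3 * sqrt(10) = -109.69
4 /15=0.27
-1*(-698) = 698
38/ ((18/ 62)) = 1178/ 9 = 130.89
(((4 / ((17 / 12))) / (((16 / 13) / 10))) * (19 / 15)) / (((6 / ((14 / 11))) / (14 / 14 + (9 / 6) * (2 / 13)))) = 4256 / 561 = 7.59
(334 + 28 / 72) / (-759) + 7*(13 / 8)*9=5570513 / 54648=101.93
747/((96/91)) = 708.09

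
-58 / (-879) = 58 / 879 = 0.07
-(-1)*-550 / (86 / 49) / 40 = -2695 / 344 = -7.83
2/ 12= 1/ 6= 0.17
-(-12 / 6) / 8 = 1 / 4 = 0.25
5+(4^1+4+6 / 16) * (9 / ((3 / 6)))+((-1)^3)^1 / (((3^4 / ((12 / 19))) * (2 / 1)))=319591 / 2052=155.75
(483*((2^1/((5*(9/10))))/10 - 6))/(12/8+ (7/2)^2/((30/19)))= -345184/1111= -310.70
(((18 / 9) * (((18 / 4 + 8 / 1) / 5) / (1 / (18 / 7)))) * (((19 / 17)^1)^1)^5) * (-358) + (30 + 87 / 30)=-794529167129 / 99389990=-7994.06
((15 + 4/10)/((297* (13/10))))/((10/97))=679/1755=0.39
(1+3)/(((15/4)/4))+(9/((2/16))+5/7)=8083/105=76.98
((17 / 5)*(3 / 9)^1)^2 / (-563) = -0.00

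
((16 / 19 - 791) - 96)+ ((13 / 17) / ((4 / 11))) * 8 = -280795 / 323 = -869.33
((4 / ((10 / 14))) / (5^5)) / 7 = 4 / 15625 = 0.00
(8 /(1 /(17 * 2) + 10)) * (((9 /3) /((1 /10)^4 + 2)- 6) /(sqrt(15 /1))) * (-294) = 799733312 * sqrt(15) /11367235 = 272.48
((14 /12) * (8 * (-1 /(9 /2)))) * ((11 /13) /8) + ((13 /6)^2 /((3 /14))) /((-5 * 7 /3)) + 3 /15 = -6659 /3510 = -1.90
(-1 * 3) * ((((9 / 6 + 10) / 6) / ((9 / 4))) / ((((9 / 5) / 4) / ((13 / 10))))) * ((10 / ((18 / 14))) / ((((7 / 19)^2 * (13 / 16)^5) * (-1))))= 174126530560 / 145746783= 1194.72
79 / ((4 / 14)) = 553 / 2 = 276.50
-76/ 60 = -19/ 15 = -1.27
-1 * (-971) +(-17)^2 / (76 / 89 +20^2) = 34667117 / 35676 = 971.72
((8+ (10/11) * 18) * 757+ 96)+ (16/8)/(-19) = 3874686/209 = 18539.17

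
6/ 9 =2/ 3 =0.67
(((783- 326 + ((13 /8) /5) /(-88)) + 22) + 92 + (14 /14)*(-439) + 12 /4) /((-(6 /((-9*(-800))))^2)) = -2138341500 /11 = -194394681.82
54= 54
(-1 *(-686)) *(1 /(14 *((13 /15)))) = 735 /13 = 56.54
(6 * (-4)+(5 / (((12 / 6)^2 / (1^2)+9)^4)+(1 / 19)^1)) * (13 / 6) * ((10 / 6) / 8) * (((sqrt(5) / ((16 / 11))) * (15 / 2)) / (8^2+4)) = -148902875 * sqrt(5) / 181665536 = -1.83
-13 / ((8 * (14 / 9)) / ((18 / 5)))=-3.76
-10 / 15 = -2 / 3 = -0.67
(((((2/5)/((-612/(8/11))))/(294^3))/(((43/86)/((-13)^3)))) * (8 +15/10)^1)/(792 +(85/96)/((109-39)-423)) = 0.00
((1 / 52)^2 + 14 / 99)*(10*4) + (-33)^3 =-1202334119 / 33462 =-35931.33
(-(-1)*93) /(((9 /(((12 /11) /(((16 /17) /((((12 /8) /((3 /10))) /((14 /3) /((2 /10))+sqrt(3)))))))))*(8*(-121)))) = -276675 /103775408+23715*sqrt(3) /207550816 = -0.00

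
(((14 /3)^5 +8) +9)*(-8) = -4335640 /243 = -17842.14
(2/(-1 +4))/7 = 2/21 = 0.10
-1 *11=-11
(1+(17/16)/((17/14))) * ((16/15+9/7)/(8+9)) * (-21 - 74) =-23465/952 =-24.65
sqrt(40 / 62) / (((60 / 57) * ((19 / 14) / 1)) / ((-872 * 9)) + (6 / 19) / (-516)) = -44882712 * sqrt(155) / 552389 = -1011.58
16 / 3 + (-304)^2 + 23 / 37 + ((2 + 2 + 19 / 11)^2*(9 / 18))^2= 602547108739 / 6500604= 92690.94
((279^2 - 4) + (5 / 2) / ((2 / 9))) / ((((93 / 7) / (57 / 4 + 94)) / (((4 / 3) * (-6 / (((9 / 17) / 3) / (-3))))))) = 16045147111 / 186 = 86264231.78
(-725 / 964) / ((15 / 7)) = -1015 / 2892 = -0.35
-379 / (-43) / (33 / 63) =7959 / 473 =16.83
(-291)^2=84681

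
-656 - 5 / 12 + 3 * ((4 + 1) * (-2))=-8237 / 12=-686.42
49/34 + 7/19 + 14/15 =26579/9690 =2.74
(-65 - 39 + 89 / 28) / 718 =-2823 / 20104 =-0.14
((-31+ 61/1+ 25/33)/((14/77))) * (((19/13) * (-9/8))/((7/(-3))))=24795/208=119.21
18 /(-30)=-3 /5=-0.60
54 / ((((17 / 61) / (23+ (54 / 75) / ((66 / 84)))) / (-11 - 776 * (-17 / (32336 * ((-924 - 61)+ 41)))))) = -454673342098863 / 8919077200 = -50977.62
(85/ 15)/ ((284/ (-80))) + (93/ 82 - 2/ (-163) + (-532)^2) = 805756160351/ 2846958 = 283023.55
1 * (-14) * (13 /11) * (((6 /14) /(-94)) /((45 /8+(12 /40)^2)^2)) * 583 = 27560000 /20467701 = 1.35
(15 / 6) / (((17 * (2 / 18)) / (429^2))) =8281845 / 34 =243583.68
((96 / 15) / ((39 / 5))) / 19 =0.04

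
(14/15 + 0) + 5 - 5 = 14/15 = 0.93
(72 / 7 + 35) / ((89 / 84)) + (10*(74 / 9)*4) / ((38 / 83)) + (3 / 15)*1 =57931439 / 76095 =761.30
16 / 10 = 8 / 5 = 1.60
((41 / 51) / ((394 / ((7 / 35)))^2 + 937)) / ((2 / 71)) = 2911 / 395947374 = 0.00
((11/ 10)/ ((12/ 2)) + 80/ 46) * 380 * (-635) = -32008445/ 69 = -463890.51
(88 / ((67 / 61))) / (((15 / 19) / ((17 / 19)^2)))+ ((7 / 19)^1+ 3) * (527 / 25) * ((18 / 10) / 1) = 99797752 / 477375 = 209.06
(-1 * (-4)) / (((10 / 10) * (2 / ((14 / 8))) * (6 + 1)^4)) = 1 / 686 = 0.00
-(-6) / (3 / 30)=60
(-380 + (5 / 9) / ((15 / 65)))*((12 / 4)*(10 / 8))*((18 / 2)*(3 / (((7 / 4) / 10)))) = -1529250 / 7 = -218464.29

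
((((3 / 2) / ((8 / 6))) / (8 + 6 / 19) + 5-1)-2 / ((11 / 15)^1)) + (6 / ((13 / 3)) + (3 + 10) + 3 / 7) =16.22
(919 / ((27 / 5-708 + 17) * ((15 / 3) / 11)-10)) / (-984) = 10109 / 3481392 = 0.00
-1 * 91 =-91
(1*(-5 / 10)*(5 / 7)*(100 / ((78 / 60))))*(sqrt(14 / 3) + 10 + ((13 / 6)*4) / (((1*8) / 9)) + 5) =-61875 / 91 -2500*sqrt(42) / 273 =-739.29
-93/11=-8.45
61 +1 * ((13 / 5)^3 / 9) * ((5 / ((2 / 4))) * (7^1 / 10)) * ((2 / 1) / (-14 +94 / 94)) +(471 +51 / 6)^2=1034906161 / 4500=229979.15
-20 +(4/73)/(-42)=-30662/1533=-20.00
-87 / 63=-29 / 21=-1.38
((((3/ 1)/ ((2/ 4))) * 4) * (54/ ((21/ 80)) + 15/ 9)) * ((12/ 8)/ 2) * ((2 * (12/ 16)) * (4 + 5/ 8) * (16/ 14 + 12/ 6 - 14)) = -27554085/ 98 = -281164.13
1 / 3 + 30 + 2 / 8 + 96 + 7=1603 / 12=133.58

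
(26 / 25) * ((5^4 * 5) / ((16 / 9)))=14625 / 8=1828.12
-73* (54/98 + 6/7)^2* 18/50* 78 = -243982206/60025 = -4064.68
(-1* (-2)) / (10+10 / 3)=3 / 20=0.15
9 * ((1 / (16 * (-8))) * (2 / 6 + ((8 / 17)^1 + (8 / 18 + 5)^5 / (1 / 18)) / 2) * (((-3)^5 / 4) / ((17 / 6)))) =75033479 / 1156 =64907.85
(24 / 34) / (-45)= -4 / 255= -0.02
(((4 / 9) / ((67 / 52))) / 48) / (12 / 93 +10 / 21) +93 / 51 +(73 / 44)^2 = 4.59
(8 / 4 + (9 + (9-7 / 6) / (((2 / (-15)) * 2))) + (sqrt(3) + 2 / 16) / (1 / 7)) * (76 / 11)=-37.14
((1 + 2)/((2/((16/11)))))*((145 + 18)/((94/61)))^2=593179494/24299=24411.68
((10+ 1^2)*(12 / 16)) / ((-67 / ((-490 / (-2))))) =-8085 / 268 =-30.17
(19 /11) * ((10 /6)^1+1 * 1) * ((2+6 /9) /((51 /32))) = 38912 /5049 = 7.71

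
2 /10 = 1 /5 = 0.20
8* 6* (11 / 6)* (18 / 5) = 1584 / 5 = 316.80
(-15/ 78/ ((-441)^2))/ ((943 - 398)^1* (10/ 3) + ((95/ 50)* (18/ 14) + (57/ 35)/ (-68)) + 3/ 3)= -850/ 1564556516523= -0.00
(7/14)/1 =1/2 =0.50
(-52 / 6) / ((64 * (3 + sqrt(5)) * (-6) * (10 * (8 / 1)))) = 13 / 61440- 13 * sqrt(5) / 184320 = 0.00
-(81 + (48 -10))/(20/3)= -357/20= -17.85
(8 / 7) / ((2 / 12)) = 48 / 7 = 6.86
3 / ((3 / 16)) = 16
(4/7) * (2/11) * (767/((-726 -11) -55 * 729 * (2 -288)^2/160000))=-49088000/13080492887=-0.00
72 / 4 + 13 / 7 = 139 / 7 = 19.86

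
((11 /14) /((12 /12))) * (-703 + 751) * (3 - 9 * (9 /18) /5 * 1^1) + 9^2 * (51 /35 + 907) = 2578248 /35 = 73664.23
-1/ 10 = -0.10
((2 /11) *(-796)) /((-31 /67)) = 106664 /341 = 312.80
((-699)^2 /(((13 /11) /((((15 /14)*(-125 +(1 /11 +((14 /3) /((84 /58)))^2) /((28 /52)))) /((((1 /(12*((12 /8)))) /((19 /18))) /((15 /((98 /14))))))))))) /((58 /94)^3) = -1762498751515818425 /217501102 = -8103401478.47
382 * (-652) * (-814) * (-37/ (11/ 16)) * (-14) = 152753939968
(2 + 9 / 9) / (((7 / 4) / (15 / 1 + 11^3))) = 16152 / 7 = 2307.43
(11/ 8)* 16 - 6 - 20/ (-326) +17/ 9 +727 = 1092842/ 1467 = 744.95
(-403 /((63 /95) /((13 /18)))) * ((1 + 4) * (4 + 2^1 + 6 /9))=-24885250 /1701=-14629.78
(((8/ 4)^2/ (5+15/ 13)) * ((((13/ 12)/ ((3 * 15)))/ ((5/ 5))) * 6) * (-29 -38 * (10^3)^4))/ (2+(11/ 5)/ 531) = -378898000000289159/ 212840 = -1780201090022.03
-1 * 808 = -808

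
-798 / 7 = -114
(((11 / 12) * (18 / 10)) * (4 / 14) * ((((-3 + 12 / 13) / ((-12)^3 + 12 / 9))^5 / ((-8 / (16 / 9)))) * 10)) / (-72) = 1420541793 / 38772480979843215987200000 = 0.00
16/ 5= 3.20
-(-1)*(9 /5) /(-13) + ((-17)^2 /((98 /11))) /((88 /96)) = 112269 /3185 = 35.25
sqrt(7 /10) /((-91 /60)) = -6* sqrt(70) /91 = -0.55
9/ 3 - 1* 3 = 0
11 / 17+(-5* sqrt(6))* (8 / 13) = 11 / 17 - 40* sqrt(6) / 13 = -6.89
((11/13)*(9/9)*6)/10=33/65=0.51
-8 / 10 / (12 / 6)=-2 / 5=-0.40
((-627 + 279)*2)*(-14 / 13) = 9744 / 13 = 749.54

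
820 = 820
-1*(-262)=262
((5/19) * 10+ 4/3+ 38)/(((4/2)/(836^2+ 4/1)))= 835884400/57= 14664638.60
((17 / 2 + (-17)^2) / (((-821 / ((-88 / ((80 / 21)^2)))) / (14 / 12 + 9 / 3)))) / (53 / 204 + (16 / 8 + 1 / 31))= 304220763 / 76162528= 3.99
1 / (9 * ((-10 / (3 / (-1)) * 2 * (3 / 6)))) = 0.03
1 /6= 0.17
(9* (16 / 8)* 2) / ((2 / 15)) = 270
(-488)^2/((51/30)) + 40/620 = 73824674/527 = 140084.77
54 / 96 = 9 / 16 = 0.56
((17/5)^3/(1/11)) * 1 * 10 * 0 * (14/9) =0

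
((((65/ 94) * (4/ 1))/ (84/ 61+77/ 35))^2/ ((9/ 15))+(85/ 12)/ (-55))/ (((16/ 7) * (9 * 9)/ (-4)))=-2108178293249/ 112451216617872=-0.02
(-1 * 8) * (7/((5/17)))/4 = -238/5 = -47.60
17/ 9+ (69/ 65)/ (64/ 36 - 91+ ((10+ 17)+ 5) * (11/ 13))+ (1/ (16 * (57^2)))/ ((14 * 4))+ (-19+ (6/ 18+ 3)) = -1459953876349/ 105833185920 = -13.79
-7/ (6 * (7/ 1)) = -1/ 6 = -0.17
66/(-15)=-22/5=-4.40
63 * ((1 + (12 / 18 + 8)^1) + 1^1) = 672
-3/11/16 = -3/176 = -0.02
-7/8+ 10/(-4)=-27/8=-3.38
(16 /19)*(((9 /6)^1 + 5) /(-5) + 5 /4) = -4 /95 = -0.04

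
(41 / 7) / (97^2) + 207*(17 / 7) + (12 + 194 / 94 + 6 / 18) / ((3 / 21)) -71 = 4945112729 / 9286683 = 532.50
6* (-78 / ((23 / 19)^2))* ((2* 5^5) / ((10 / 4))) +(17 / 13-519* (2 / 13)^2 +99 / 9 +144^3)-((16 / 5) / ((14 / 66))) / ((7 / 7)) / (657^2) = 984869058785833924 / 450214942905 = 2187553.02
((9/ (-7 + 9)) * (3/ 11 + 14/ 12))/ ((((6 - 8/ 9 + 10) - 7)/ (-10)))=-12825/ 1606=-7.99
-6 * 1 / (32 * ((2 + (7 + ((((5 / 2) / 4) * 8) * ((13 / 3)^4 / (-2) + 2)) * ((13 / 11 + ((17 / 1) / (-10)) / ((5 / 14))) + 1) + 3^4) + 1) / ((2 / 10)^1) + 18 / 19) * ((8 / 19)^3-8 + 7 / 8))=31668003 / 13920814380421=0.00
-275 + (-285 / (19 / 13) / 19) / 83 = -433870 / 1577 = -275.12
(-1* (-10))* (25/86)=125/43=2.91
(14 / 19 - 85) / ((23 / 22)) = -35222 / 437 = -80.60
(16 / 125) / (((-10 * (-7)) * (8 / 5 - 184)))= -1 / 99750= -0.00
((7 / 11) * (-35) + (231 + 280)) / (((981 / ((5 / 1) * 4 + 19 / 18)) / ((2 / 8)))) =84896 / 32373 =2.62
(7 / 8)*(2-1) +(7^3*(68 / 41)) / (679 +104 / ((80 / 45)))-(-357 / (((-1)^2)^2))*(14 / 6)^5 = 967680482629 / 39187800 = 24693.41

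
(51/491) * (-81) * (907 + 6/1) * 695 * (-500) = 1310632042500/491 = 2669311695.52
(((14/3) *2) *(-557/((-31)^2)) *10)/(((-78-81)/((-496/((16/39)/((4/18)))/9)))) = -4054960/399249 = -10.16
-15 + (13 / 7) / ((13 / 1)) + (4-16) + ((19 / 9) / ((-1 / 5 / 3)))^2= 61483 / 63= 975.92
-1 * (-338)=338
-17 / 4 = -4.25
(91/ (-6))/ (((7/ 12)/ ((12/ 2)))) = -156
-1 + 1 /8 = -0.88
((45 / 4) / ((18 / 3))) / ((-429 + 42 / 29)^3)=-121945 / 5083100685864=-0.00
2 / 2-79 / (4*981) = 3845 / 3924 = 0.98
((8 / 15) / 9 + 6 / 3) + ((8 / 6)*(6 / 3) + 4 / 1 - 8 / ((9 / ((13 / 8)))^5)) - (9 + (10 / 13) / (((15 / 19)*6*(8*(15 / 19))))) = -4737136541 / 15721205760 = -0.30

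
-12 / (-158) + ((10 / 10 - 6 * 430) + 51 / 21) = -2576.50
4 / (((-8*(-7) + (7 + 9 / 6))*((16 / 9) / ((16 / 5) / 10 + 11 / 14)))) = 27 / 700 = 0.04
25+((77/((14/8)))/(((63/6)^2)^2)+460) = 94323989/194481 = 485.00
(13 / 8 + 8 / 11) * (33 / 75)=207 / 200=1.04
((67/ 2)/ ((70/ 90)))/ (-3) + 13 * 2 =163/ 14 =11.64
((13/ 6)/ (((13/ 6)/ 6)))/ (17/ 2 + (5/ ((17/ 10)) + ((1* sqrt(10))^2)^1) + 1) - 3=-2085/ 763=-2.73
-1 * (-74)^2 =-5476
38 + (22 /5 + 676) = 3592 /5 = 718.40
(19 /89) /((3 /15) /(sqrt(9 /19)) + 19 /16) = 68400 /357691 - 3840 *sqrt(19) /357691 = 0.14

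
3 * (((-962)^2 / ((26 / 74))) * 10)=79018680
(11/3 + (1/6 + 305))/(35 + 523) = 1853/3348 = 0.55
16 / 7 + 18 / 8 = 127 / 28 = 4.54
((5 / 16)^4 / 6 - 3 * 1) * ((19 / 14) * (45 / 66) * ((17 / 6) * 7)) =-1904122145 / 34603008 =-55.03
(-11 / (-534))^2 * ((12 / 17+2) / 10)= 2783 / 24238260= 0.00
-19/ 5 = -3.80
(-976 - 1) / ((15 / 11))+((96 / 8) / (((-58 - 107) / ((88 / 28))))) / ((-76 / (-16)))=-1429447 / 1995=-716.51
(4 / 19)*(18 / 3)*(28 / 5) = 672 / 95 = 7.07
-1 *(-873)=873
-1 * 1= -1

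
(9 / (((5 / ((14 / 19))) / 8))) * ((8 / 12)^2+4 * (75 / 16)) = 19348 / 95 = 203.66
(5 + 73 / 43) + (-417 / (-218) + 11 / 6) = 10.44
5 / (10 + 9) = 5 / 19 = 0.26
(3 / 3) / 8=1 / 8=0.12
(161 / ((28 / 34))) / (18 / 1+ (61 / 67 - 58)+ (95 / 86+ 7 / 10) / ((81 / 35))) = -91244151 / 17880010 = -5.10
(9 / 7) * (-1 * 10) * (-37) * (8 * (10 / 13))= 266400 / 91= 2927.47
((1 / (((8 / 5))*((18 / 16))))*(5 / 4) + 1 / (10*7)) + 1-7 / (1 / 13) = -112507 / 1260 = -89.29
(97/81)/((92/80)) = 1940/1863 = 1.04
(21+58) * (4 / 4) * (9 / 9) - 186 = -107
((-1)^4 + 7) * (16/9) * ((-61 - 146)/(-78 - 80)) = 1472/79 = 18.63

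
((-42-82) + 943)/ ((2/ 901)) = 737919/ 2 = 368959.50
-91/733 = -0.12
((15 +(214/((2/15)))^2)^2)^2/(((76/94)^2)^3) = 7416817332570645012611224229160000/47045881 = 157650726799454451976597600.00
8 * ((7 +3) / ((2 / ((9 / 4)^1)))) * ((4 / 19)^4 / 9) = 2560 / 130321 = 0.02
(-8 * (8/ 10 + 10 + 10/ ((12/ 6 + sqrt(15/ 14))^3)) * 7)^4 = 17117382021615334226534029244563456/ 14102181437728866300625-41315349162907671194996993163264 * sqrt(210)/ 564087257509154652025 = 152421437641.07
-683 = -683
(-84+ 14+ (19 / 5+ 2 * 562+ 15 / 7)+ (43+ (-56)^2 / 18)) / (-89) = -14.35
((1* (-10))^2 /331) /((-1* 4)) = -25 /331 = -0.08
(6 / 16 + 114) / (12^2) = 305 / 384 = 0.79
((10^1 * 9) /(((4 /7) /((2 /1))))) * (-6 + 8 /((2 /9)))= 9450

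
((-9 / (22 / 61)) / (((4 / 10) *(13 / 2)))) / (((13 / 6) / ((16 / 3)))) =-43920 / 1859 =-23.63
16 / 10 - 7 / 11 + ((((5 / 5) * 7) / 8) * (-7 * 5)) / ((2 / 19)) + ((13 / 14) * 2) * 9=-1683279 / 6160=-273.26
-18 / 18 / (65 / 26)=-2 / 5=-0.40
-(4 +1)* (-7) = 35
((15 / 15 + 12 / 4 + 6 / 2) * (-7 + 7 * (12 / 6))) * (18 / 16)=441 / 8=55.12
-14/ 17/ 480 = -7/ 4080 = -0.00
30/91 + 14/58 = 1507/2639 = 0.57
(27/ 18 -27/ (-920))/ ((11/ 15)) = 2.09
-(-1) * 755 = 755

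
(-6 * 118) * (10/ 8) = -885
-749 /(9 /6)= -499.33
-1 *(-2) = 2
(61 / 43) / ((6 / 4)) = 122 / 129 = 0.95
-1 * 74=-74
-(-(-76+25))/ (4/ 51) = -2601/ 4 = -650.25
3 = 3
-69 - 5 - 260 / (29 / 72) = -20866 / 29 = -719.52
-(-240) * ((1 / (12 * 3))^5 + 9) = 2720977925 / 1259712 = 2160.00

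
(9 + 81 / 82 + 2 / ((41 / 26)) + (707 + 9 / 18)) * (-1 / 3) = -9823 / 41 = -239.59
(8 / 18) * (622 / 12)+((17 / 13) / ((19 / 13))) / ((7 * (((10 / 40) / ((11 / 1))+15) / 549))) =27.71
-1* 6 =-6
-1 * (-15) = 15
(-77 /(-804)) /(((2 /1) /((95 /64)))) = 7315 /102912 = 0.07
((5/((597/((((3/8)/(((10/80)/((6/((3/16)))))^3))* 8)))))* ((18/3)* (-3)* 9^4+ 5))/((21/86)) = -203863809693.19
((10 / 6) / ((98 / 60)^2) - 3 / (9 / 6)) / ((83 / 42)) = -19812 / 28469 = -0.70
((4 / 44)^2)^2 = 1 / 14641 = 0.00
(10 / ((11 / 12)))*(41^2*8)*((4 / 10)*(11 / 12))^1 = 53792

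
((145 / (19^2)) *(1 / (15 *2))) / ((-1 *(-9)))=0.00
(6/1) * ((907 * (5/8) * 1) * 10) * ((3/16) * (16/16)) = 204075/32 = 6377.34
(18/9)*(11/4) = 5.50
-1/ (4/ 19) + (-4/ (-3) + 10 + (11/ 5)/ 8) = 823/ 120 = 6.86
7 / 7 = 1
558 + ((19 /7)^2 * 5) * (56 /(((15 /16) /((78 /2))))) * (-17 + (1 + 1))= -9006654 /7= -1286664.86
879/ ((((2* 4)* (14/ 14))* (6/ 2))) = 293/ 8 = 36.62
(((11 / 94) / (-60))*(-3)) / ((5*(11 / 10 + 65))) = 11 / 621340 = 0.00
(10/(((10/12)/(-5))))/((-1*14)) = 4.29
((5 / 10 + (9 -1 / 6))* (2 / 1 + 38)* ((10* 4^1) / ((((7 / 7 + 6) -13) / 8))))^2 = 396452345.68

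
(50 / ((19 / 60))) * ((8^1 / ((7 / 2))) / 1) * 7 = 2526.32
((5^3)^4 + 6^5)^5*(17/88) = 14747497897023538090032623778029708267814017/88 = 167585203375267478295825300000000000000000.00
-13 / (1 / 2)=-26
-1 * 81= -81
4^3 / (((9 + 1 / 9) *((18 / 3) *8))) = 6 / 41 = 0.15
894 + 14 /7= 896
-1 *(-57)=57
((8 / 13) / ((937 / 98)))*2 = 1568 / 12181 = 0.13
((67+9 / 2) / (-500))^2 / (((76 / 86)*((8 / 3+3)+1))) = 2637921 / 760000000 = 0.00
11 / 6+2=23 / 6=3.83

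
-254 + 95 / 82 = -20733 / 82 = -252.84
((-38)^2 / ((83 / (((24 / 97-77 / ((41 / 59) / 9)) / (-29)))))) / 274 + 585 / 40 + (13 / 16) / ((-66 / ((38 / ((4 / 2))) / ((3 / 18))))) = 3555595209521 / 230815471568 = 15.40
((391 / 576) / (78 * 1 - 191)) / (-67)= 391 / 4360896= 0.00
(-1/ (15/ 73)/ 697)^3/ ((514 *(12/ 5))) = -389017/ 1409764181848200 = -0.00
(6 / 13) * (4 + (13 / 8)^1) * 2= 135 / 26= 5.19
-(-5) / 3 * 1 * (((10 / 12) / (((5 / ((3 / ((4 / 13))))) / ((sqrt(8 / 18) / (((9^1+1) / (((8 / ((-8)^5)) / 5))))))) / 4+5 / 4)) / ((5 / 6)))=-52 / 1228761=-0.00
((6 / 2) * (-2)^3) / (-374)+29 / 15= 2.00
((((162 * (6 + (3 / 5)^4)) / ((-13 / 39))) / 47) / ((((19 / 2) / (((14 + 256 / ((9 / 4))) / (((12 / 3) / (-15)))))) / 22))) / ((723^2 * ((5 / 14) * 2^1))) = 244249236 / 1296658325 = 0.19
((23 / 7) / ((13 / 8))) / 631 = 0.00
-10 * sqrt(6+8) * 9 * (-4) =360 * sqrt(14) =1347.00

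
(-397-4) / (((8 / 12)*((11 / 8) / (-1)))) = 437.45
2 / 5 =0.40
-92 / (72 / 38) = -48.56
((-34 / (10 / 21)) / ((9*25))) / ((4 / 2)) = -0.16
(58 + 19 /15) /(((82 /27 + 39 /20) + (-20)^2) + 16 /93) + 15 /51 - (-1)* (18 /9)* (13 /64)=446256537 /527086496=0.85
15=15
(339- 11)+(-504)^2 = 254344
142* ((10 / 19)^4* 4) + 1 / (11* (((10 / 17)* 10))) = 6250215457 / 143353100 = 43.60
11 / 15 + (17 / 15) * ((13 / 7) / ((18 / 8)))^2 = 89627 / 59535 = 1.51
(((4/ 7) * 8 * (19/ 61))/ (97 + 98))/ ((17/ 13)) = 0.01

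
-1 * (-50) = 50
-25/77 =-0.32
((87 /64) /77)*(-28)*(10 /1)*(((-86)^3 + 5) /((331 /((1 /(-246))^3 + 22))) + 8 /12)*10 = 50341927942169275 /24090370656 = 2089711.64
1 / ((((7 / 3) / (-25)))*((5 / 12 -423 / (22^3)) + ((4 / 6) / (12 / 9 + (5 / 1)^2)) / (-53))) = -28.46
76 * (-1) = -76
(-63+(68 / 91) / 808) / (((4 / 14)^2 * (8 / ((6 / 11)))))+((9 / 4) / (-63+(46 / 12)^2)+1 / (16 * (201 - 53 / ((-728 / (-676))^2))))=-1288419076944809 / 24464556784096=-52.66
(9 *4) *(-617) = -22212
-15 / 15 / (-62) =1 / 62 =0.02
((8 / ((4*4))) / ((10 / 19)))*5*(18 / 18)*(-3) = -57 / 4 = -14.25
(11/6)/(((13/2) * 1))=11/39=0.28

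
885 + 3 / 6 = 885.50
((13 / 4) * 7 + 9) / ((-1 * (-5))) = 127 / 20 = 6.35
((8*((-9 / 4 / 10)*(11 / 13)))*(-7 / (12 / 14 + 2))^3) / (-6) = -3882417 / 1040000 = -3.73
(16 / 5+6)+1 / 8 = 373 / 40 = 9.32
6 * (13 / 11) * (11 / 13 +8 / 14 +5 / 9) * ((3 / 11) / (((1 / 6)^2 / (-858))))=-9075456 / 77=-117863.06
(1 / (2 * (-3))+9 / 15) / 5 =13 / 150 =0.09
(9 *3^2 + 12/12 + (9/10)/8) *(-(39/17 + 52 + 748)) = -89594591/1360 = -65878.38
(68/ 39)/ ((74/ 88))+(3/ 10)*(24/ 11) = 216508/ 79365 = 2.73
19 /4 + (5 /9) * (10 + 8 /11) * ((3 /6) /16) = 7819 /1584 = 4.94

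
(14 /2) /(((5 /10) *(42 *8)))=1 /24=0.04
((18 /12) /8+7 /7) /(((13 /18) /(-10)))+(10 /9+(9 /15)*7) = -26047 /2340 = -11.13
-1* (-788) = 788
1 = 1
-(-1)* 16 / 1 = 16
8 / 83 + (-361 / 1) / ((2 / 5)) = -149799 / 166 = -902.40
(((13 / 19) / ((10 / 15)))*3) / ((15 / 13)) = 507 / 190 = 2.67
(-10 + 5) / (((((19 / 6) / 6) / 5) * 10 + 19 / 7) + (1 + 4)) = -126 / 221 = -0.57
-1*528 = -528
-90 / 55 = -18 / 11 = -1.64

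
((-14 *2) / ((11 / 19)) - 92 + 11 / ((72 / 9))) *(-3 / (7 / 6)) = 110079 / 308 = 357.40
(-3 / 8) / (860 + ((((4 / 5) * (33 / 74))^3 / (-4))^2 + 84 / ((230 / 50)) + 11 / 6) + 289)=-8298521354109375 / 25871344738812213052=-0.00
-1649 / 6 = -274.83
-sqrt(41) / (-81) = sqrt(41) / 81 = 0.08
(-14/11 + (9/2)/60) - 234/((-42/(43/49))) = 557119/150920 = 3.69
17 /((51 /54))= 18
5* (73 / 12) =365 / 12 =30.42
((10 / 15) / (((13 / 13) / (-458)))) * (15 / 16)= -1145 / 4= -286.25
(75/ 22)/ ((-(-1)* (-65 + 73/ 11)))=-25/ 428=-0.06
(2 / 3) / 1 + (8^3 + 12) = 1574 / 3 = 524.67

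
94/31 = 3.03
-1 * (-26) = 26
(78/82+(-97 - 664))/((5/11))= -342782/205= -1672.11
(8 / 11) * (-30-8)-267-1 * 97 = -4308 / 11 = -391.64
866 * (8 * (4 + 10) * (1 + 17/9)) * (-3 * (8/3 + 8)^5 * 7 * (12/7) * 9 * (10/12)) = -846172981821440/81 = -10446580022486.91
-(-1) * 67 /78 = 67 /78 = 0.86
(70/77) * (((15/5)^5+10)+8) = 2610/11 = 237.27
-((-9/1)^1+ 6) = 3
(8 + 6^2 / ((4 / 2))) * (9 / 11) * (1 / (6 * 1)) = 39 / 11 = 3.55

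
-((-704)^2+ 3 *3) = -495625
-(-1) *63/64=63/64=0.98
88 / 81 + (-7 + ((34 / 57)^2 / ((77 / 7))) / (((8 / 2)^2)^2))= -121732375 / 20585664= -5.91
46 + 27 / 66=1021 / 22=46.41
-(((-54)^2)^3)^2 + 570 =-614787626176508399046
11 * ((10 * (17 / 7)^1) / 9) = 29.68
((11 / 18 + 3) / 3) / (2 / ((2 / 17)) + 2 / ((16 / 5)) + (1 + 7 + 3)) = 260 / 6183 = 0.04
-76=-76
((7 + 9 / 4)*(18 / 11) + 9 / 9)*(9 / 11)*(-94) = -150165 / 121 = -1241.03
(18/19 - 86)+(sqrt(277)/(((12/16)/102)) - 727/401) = -661829/7619+136* sqrt(277) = 2176.63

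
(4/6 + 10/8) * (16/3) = 92/9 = 10.22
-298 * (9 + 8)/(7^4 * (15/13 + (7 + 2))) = -32929/158466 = -0.21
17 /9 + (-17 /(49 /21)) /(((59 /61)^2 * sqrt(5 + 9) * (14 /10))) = 17 /9 - 948855 * sqrt(14) /2387966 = 0.40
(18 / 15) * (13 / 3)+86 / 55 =6.76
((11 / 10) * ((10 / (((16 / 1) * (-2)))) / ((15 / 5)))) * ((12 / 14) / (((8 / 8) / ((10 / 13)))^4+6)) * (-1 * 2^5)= 20000 / 56357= 0.35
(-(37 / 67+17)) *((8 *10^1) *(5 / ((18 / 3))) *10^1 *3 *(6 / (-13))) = 14112000 / 871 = 16202.07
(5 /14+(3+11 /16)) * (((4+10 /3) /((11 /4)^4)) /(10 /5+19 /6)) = 28992 /288827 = 0.10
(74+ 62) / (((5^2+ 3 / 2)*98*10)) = 68 / 12985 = 0.01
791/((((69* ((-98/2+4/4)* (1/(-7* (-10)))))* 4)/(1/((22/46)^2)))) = -636755/34848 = -18.27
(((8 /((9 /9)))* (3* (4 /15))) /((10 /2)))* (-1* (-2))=64 /25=2.56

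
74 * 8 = 592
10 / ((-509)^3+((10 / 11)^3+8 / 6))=-39930 / 526565802073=-0.00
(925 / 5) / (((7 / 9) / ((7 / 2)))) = 832.50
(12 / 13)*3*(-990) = -35640 / 13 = -2741.54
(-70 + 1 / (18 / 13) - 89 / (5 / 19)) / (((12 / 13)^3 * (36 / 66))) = -886276391 / 933120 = -949.80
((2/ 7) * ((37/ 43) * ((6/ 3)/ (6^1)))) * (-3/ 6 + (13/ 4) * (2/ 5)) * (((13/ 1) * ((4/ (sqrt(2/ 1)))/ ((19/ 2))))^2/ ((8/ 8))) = 1600768/ 1629915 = 0.98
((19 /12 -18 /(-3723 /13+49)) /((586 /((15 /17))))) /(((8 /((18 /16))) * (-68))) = -1382445 /267584739328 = -0.00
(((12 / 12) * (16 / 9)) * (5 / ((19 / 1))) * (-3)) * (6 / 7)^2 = -1.03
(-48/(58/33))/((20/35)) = -1386/29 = -47.79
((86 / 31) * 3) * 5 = 1290 / 31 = 41.61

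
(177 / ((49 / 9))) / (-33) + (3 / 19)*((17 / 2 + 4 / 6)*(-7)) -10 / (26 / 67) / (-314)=-230645339 / 20901881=-11.03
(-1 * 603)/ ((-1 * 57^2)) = 67/ 361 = 0.19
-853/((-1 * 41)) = 853/41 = 20.80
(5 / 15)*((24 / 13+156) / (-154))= -0.34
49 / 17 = 2.88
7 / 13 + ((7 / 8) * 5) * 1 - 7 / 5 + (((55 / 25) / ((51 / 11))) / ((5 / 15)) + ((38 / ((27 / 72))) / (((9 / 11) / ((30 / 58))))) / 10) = 26171303 / 2307240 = 11.34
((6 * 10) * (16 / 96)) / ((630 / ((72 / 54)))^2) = 8 / 178605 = 0.00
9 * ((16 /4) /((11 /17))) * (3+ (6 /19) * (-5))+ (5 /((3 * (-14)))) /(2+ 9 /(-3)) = 695053 /8778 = 79.18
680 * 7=4760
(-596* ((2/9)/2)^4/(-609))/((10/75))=1490/1331883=0.00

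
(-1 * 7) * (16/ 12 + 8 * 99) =-16660/ 3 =-5553.33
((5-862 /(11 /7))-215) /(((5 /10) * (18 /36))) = -3034.18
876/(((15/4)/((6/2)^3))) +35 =6342.20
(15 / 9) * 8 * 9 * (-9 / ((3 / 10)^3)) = -40000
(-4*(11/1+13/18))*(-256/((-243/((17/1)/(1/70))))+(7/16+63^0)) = -1029643919/17496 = -58850.25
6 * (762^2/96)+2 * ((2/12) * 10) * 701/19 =8302217/228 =36413.23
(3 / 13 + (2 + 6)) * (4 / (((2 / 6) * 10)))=642 / 65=9.88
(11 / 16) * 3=33 / 16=2.06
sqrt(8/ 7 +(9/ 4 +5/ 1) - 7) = sqrt(273)/ 14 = 1.18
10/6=5/3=1.67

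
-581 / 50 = -11.62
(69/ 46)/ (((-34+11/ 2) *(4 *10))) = -1/ 760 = -0.00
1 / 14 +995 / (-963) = -12967 / 13482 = -0.96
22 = 22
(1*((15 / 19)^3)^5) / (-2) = -437893890380859375 / 30362254059749596598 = -0.01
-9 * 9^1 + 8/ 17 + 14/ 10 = -6726/ 85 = -79.13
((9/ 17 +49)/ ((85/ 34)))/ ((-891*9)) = -1684/ 681615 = -0.00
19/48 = 0.40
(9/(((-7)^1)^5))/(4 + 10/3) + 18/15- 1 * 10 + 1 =-14420541/1848770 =-7.80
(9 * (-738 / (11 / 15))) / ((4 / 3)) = -149445 / 22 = -6792.95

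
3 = 3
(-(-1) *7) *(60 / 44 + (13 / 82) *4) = 13.98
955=955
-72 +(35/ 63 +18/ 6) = -616/ 9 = -68.44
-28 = -28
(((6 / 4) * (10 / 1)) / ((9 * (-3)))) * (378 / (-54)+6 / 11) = 355 / 99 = 3.59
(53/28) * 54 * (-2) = -1431/7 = -204.43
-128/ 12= -32/ 3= -10.67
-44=-44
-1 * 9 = -9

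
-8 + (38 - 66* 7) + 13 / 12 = -5171 / 12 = -430.92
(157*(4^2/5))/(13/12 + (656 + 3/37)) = 1115328/1458905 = 0.76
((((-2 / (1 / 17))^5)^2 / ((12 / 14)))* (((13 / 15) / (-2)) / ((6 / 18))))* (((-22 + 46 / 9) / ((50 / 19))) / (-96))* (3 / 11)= -2119277299956803168 / 37125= -57084910436546.89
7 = 7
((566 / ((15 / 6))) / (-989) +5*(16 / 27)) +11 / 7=4023917 / 934605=4.31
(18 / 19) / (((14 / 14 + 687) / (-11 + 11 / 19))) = -891 / 62092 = -0.01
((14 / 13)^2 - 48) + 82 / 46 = -175139 / 3887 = -45.06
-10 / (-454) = 5 / 227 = 0.02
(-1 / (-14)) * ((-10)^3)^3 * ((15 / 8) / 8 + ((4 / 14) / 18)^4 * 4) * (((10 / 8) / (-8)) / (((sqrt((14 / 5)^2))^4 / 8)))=1442228216552734375 / 4236160248432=340456.48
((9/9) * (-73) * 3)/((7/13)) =-2847/7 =-406.71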